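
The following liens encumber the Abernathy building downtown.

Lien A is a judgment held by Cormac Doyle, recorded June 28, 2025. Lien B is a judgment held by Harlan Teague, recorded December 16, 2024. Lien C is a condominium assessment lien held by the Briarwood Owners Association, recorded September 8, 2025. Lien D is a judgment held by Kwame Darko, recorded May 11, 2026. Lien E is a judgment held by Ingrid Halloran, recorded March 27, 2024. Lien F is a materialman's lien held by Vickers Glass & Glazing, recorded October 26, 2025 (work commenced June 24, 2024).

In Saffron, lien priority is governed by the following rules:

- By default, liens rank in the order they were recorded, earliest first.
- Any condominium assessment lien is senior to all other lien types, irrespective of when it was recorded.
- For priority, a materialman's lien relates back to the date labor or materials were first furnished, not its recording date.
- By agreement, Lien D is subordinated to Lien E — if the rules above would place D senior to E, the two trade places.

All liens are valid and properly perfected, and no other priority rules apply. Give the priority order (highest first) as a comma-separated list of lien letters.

Adjusting effective dates: F is treated as recorded June 24, 2024, the work-commencement date.
As a condominium assessment lien, C is senior to every other lien.
The other liens, earliest effective date first: E (March 27, 2024), F (June 24, 2024), B (December 16, 2024), A (June 28, 2025), D (May 11, 2026).
Since D is not senior to E, the subordination leaves the order unchanged.

C, E, F, B, A, D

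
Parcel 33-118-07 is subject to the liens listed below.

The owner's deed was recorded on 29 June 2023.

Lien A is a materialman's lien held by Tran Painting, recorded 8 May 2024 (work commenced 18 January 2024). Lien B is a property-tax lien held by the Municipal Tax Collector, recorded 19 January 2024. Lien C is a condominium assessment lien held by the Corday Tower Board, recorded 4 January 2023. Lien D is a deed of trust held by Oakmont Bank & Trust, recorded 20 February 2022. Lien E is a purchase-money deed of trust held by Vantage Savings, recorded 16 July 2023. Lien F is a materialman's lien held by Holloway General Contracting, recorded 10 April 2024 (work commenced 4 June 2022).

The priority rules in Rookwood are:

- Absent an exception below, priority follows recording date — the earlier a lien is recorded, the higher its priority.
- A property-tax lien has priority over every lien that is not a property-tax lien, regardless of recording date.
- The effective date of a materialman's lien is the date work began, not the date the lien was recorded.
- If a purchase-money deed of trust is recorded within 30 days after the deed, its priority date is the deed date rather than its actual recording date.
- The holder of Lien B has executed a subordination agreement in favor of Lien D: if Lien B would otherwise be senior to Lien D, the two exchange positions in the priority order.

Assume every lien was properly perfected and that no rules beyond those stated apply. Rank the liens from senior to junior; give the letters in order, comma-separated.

D, B, F, C, E, A

Effective dates: A's effective date is 18 January 2024, when work began; E's effective date is the deed date, 29 June 2023; F relates back to 4 June 2022 (work commenced).
B is a property-tax lien, so it outranks all other liens regardless of date.
The other liens, earliest effective date first: D (20 February 2022), F (4 June 2022), C (4 January 2023), E (29 June 2023), A (18 January 2024).
Because B would otherwise rank above D, the subordination swaps them.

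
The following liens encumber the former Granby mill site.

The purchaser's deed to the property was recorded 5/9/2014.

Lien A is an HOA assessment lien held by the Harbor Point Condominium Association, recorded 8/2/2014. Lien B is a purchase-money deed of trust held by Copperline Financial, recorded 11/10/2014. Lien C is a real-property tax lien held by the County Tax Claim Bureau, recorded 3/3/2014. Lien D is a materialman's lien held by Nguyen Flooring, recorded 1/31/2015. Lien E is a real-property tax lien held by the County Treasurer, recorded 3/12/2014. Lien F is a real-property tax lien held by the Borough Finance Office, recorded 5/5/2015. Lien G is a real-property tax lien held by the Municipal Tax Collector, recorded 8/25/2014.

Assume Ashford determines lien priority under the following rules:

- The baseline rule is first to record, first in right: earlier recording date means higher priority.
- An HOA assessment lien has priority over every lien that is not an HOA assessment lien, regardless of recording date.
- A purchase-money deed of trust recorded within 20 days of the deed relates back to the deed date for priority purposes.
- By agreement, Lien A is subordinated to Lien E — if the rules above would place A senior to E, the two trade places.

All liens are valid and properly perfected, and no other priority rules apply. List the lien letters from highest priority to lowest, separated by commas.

Effective dates: B was recorded 185 days after the deed, outside the 20-day window, so it keeps its recording date.
A, as an HOA assessment lien, has superpriority and ranks first.
The other liens, earliest effective date first: C (3/3/2014), E (3/12/2014), G (8/25/2014), B (11/10/2014), D (1/31/2015), F (5/5/2015).
A would otherwise be senior to E, so under the subordination agreement A and E exchange positions.

E, C, A, G, B, D, F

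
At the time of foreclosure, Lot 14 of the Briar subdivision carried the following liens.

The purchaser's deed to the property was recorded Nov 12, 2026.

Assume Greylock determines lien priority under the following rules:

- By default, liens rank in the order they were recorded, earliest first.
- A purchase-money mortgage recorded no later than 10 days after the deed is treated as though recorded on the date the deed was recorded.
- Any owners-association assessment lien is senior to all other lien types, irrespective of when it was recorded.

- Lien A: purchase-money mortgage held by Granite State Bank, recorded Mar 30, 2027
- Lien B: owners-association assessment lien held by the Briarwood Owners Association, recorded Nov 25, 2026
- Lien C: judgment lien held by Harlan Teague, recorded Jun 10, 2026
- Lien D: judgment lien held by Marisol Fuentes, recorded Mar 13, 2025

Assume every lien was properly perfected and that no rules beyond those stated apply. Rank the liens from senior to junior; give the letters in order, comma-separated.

Adjusting effective dates: A was recorded 138 days after the deed, outside the 10-day window, so it keeps its recording date.
As an owners-association assessment lien, B is senior to every other lien.
The other liens, earliest effective date first: D (Mar 13, 2025), C (Jun 10, 2026), A (Mar 30, 2027).

B, D, C, A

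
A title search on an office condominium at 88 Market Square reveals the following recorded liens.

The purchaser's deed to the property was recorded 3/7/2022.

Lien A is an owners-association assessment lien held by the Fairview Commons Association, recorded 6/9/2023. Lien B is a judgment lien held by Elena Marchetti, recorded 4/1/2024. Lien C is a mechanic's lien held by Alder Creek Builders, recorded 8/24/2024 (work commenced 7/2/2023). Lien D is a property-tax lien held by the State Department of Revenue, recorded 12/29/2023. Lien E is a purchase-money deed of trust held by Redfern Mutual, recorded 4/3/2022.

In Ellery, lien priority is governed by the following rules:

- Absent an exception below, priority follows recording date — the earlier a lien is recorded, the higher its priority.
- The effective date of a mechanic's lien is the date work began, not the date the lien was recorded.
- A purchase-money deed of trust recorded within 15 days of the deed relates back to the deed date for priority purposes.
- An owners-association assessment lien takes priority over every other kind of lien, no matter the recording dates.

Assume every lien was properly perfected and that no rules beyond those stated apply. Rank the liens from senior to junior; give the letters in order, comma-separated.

Adjusting effective dates: C is treated as recorded 7/2/2023, the work-commencement date; E was recorded 27 days after the deed — beyond 15 days — so no relation-back applies.
A is an owners-association assessment lien, so it outranks all other liens regardless of date.
The other liens, earliest effective date first: E (4/3/2022), C (7/2/2023), D (12/29/2023), B (4/1/2024).

A, E, C, D, B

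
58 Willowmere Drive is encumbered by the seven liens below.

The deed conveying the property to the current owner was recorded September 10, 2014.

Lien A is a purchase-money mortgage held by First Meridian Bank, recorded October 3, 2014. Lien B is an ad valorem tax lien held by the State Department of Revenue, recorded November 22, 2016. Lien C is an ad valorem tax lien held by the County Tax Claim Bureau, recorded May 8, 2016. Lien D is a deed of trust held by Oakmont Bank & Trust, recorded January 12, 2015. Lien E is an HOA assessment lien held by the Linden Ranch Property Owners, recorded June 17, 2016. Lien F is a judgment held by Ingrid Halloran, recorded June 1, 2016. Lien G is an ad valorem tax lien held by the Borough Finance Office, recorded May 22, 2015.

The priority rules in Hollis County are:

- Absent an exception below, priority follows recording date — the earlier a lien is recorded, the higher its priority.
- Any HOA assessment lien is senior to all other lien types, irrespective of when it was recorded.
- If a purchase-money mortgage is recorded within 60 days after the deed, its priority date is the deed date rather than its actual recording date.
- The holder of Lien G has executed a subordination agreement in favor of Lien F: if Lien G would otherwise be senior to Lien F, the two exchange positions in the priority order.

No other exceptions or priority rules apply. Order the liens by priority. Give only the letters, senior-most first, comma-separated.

Effective dates after the stated exceptions: A's effective date is the deed date, September 10, 2014.
E, as an HOA assessment lien, has superpriority and ranks first.
The other liens, earliest effective date first: A (September 10, 2014), D (January 12, 2015), G (May 22, 2015), C (May 8, 2016), F (June 1, 2016), B (November 22, 2016).
Because G would otherwise rank above F, the subordination swaps them.

E, A, D, F, C, G, B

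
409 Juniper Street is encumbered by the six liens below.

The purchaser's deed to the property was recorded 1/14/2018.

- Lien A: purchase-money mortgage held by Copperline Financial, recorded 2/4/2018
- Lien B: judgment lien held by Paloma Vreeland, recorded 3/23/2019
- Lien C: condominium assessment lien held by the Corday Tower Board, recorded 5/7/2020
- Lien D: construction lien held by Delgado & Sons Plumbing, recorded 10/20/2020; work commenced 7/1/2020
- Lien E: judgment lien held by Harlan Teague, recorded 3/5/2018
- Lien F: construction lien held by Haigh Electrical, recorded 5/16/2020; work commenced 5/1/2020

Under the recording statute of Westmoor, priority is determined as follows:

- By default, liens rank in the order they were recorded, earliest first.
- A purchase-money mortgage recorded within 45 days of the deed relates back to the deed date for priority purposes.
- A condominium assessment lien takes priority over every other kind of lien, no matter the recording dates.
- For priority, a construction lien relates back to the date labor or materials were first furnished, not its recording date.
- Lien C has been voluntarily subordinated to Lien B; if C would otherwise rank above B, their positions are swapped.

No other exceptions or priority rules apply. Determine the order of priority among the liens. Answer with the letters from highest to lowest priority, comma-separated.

B, A, E, C, F, D

Effective dates: A was recorded within the 45-day window, so its effective date is the deed date 1/14/2018; D relates back to 7/1/2020 (work commenced); F is treated as recorded 5/1/2020, the work-commencement date.
As a condominium assessment lien, C is senior to every other lien.
Ordering the rest by effective date: A (1/14/2018), E (3/5/2018), B (3/23/2019), F (5/1/2020), D (7/1/2020).
The subordination applies — C was senior to B — so C and B swap.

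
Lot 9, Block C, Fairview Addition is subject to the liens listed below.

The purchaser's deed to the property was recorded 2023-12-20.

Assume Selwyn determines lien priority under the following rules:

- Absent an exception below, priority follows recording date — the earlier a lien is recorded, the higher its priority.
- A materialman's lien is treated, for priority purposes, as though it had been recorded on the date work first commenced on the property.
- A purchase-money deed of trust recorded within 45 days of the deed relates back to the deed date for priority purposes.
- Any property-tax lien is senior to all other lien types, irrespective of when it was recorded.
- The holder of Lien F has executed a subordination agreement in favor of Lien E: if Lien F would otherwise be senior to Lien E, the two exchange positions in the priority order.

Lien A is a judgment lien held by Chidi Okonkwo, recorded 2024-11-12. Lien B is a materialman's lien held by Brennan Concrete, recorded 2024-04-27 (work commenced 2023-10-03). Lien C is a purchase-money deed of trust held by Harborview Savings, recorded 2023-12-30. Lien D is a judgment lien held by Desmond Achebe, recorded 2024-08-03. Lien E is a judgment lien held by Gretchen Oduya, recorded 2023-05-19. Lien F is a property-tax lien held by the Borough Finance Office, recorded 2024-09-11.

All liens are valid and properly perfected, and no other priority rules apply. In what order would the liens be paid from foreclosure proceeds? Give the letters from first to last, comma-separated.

Adjusting effective dates: B is treated as recorded 2023-10-03, the work-commencement date; C relates back to the deed date 2023-12-20.
As a property-tax lien, F is senior to every other lien.
The other liens, earliest effective date first: E (2023-05-19), B (2023-10-03), C (2023-12-20), D (2024-08-03), A (2024-11-12).
Because F would otherwise rank above E, the subordination swaps them.

E, F, B, C, D, A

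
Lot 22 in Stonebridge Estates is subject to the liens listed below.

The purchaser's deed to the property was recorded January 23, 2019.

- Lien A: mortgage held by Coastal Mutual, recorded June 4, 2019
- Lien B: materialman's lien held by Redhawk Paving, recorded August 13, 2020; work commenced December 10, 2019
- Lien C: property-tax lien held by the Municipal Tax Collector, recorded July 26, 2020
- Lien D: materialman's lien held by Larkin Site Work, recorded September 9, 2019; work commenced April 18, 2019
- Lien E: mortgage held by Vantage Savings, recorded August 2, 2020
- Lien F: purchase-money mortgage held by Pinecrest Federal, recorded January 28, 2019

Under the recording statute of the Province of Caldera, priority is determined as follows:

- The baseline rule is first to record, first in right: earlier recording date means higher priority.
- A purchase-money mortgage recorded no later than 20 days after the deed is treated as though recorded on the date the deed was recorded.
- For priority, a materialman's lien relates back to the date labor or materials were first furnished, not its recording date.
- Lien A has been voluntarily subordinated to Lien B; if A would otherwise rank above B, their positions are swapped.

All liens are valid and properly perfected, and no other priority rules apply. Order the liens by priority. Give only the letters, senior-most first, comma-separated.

Effective dates: B's effective date is December 10, 2019, when work began; D's effective date is April 18, 2019, when work began; F relates back to the deed date January 23, 2019.
By effective date: F (January 23, 2019), D (April 18, 2019), A (June 4, 2019), B (December 10, 2019), C (July 26, 2020), E (August 2, 2020).
Because A would otherwise rank above B, the subordination swaps them.

F, D, B, A, C, E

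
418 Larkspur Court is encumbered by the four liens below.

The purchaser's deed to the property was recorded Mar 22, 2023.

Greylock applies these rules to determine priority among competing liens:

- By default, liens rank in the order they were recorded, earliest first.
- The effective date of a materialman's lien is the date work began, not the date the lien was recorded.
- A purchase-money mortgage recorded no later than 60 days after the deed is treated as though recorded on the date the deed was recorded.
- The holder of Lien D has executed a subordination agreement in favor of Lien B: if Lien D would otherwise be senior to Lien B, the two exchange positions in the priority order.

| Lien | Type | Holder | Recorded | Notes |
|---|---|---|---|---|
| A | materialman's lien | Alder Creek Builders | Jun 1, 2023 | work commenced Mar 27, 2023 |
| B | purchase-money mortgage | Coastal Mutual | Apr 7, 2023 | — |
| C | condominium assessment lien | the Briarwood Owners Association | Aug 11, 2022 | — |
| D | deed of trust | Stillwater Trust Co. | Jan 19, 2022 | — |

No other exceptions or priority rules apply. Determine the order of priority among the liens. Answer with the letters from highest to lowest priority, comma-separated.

Adjusting effective dates: A's effective date is Mar 27, 2023, when work began; B was recorded within the 60-day window, so its effective date is the deed date Mar 22, 2023.
Sorted by effective date: D (Jan 19, 2022), C (Aug 11, 2022), B (Mar 22, 2023), A (Mar 27, 2023).
The subordination applies — D was senior to B — so D and B swap.

B, C, D, A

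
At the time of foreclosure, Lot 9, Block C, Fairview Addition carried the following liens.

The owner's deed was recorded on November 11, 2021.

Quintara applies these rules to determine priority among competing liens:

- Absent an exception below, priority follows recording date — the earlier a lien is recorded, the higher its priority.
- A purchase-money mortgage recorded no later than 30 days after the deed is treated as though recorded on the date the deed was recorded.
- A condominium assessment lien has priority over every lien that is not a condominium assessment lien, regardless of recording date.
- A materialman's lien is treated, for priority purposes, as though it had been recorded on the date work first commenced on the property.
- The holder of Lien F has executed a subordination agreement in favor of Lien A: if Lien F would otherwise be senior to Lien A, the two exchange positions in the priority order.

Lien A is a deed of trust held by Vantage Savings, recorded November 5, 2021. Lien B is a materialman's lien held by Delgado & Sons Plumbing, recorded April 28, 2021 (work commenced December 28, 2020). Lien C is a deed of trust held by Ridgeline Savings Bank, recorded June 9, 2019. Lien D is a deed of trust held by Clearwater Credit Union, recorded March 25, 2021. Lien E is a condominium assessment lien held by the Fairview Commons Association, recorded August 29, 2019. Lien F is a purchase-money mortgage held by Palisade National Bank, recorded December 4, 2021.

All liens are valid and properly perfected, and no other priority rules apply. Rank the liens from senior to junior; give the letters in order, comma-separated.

Effective dates after the stated exceptions: B is treated as recorded December 28, 2020, the work-commencement date; F relates back to the deed date November 11, 2021.
As a condominium assessment lien, E is senior to every other lien.
The other liens, earliest effective date first: C (June 9, 2019), B (December 28, 2020), D (March 25, 2021), A (November 5, 2021), F (November 11, 2021).
F already ranks below A; the subordination has no effect.

E, C, B, D, A, F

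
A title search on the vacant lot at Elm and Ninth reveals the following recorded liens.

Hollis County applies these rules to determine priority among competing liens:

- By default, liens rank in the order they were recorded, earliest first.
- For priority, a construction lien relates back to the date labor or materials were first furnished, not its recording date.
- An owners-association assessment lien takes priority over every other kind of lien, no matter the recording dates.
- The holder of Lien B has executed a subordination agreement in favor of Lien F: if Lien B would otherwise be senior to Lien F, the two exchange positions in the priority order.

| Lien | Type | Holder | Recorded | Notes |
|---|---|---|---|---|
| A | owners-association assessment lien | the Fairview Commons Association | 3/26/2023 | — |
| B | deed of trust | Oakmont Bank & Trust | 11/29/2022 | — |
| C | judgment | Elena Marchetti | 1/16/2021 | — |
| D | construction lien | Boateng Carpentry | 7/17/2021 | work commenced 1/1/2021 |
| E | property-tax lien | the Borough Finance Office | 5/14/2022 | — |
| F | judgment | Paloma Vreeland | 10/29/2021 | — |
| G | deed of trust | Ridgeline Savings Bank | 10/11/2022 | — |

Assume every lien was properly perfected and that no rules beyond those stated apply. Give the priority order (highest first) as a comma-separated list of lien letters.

A, D, C, F, E, G, B

First, effective dates: D is treated as recorded 1/1/2021, the work-commencement date.
A, as an owners-association assessment lien, has superpriority and ranks first.
The other liens, earliest effective date first: D (1/1/2021), C (1/16/2021), F (10/29/2021), E (5/14/2022), G (10/11/2022), B (11/29/2022).
B is already junior to F, so the subordination agreement changes nothing.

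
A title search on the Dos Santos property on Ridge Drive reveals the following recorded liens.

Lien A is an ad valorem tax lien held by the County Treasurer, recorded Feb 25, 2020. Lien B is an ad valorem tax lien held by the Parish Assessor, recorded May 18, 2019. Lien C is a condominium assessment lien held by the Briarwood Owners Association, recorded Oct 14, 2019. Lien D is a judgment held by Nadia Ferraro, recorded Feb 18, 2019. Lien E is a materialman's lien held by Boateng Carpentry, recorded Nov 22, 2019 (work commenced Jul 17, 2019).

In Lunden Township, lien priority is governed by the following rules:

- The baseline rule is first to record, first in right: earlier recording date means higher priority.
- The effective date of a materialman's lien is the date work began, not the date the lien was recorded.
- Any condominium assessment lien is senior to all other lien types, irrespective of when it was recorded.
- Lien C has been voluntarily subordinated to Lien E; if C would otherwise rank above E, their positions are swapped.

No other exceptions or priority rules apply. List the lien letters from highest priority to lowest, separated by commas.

Adjusting effective dates: E's effective date is Jul 17, 2019, when work began.
C is a condominium assessment lien and takes priority over every other lien.
Remaining liens by effective date: D (Feb 18, 2019), B (May 18, 2019), E (Jul 17, 2019), A (Feb 25, 2020).
C would otherwise be senior to E, so under the subordination agreement C and E exchange positions.

E, D, B, C, A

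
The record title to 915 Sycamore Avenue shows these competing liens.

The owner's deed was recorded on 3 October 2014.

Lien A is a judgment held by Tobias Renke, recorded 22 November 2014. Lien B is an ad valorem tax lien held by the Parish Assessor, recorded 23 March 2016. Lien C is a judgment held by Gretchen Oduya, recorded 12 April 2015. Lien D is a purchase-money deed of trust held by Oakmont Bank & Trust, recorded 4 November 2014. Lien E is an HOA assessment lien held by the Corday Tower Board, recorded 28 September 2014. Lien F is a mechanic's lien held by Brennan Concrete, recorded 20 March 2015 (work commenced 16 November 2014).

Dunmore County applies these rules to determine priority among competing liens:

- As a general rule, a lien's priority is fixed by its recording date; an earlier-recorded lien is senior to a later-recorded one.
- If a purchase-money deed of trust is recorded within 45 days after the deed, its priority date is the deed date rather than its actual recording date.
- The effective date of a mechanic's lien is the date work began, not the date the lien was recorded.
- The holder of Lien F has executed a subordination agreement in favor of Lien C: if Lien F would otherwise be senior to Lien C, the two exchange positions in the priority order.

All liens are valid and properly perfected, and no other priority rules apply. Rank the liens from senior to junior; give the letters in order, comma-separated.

E, D, C, A, F, B

First, effective dates: D relates back to the deed date 3 October 2014; F's effective date is 16 November 2014, when work began.
By effective date: E (28 September 2014), D (3 October 2014), F (16 November 2014), A (22 November 2014), C (12 April 2015), B (23 March 2016).
F is senior to C before the subordination, so the two trade places.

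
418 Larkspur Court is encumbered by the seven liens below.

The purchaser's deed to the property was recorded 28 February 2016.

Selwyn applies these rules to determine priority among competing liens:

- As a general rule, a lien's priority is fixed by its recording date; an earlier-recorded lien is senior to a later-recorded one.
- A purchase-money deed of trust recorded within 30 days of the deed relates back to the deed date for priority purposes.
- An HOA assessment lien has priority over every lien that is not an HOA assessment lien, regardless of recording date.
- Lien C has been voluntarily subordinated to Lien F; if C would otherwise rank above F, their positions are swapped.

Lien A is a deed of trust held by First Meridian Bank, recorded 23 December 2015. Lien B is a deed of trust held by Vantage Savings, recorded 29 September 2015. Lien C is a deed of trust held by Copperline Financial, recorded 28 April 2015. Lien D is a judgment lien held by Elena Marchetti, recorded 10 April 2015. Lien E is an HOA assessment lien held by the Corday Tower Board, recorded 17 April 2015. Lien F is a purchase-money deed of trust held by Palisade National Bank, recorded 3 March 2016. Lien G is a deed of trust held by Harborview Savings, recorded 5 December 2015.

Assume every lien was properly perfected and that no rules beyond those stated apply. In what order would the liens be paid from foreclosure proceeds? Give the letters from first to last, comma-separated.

Adjusting effective dates: F was recorded within the 30-day window, so its effective date is the deed date 28 February 2016.
E is an HOA assessment lien and takes priority over every other lien.
The other liens, earliest effective date first: D (10 April 2015), C (28 April 2015), B (29 September 2015), G (5 December 2015), A (23 December 2015), F (28 February 2016).
C would otherwise be senior to F, so under the subordination agreement C and F exchange positions.

E, D, F, B, G, A, C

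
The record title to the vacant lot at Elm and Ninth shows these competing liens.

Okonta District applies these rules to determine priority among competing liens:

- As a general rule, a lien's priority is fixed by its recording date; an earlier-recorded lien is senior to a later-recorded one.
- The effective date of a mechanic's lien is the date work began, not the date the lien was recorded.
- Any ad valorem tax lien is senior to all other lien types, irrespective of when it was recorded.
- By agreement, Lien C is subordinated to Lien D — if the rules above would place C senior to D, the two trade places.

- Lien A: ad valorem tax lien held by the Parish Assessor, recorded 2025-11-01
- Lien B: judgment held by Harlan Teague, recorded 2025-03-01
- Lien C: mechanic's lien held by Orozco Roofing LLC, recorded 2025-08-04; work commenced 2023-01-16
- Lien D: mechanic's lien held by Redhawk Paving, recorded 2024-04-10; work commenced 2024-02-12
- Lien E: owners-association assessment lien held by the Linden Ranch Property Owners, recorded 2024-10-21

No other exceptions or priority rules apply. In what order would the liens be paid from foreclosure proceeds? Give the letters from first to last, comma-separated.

Effective dates: C relates back to 2023-01-16 (work commenced); D's effective date is 2024-02-12, when work began.
A, as an ad valorem tax lien, has superpriority and ranks first.
The other liens, earliest effective date first: C (2023-01-16), D (2024-02-12), E (2024-10-21), B (2025-03-01).
Because C would otherwise rank above D, the subordination swaps them.

A, D, C, E, B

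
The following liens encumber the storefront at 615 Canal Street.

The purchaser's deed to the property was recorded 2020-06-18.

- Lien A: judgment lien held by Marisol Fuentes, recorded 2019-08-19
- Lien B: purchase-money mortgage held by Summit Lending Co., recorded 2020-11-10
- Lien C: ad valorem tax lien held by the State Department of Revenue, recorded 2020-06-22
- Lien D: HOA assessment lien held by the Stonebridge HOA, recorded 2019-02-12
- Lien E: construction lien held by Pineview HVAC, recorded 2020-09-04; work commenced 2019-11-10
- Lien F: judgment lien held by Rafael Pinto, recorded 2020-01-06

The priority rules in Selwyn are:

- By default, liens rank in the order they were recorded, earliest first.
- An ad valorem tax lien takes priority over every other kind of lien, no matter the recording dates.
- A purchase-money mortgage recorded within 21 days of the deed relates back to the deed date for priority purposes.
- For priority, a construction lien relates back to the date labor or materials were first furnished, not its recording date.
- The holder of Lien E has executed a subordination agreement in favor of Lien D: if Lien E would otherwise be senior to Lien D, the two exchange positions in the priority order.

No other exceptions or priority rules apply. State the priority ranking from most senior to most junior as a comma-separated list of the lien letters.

Adjusting effective dates: B was recorded 145 days after the deed, outside the 21-day window, so it keeps its recording date; E relates back to 2019-11-10 (work commenced).
C is an ad valorem tax lien and takes priority over every other lien.
The other liens, earliest effective date first: D (2019-02-12), A (2019-08-19), E (2019-11-10), F (2020-01-06), B (2020-11-10).
E is already junior to D, so the subordination agreement changes nothing.

C, D, A, E, F, B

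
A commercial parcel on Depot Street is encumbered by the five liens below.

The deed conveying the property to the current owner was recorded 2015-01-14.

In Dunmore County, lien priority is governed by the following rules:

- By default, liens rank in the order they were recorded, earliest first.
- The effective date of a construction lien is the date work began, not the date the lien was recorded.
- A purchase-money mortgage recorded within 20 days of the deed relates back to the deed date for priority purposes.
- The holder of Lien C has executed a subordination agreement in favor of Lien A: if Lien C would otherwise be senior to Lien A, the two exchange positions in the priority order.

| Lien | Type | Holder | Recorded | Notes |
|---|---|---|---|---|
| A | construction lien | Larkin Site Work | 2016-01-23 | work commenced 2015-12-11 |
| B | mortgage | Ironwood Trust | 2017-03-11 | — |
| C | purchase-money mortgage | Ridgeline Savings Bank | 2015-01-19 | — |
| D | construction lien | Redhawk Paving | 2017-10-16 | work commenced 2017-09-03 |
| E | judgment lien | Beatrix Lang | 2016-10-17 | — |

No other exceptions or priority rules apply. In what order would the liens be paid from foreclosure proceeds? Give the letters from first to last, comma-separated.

First, effective dates: A is treated as recorded 2015-12-11, the work-commencement date; C was recorded within the 20-day window, so its effective date is the deed date 2015-01-14; D relates back to 2017-09-03 (work commenced).
Ordering by effective date: C (2015-01-14), A (2015-12-11), E (2016-10-17), B (2017-03-11), D (2017-09-03).
Because C would otherwise rank above A, the subordination swaps them.

A, C, E, B, D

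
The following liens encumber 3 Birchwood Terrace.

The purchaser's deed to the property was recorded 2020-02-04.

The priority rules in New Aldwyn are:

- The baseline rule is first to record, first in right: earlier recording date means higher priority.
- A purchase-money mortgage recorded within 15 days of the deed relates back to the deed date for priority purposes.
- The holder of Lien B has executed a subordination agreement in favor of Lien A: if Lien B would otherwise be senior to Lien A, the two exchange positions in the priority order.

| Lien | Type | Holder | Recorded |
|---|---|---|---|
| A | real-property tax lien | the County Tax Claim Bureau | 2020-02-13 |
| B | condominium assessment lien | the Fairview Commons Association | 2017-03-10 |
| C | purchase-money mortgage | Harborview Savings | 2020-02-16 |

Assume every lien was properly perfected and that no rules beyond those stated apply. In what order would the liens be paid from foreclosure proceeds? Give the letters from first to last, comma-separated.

A, C, B

Adjusting effective dates: C's effective date is the deed date, 2020-02-04.
Ordering by effective date: B (2017-03-10), C (2020-02-04), A (2020-02-13).
Because B would otherwise rank above A, the subordination swaps them.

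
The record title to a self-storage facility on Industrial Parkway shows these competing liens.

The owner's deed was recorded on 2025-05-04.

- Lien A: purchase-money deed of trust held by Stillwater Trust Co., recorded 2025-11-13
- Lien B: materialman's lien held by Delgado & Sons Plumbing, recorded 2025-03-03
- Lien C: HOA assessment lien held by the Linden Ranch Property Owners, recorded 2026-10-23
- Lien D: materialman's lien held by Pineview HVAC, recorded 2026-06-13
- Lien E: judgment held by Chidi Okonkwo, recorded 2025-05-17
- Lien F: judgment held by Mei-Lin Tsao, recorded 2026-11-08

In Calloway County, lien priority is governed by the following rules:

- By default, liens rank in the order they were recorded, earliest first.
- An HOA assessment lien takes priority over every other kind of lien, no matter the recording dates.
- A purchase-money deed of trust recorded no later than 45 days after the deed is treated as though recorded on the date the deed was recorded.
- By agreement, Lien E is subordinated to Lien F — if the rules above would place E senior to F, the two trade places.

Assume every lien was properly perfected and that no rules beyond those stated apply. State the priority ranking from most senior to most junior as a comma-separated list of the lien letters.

C, B, F, A, D, E

First, effective dates: A missed the 45-day window (193 days after the deed), so its recording date stands.
C is an HOA assessment lien, so it outranks all other liens regardless of date.
Remaining liens by effective date: B (2025-03-03), E (2025-05-17), A (2025-11-13), D (2026-06-13), F (2026-11-08).
The subordination applies — E was senior to F — so E and F swap.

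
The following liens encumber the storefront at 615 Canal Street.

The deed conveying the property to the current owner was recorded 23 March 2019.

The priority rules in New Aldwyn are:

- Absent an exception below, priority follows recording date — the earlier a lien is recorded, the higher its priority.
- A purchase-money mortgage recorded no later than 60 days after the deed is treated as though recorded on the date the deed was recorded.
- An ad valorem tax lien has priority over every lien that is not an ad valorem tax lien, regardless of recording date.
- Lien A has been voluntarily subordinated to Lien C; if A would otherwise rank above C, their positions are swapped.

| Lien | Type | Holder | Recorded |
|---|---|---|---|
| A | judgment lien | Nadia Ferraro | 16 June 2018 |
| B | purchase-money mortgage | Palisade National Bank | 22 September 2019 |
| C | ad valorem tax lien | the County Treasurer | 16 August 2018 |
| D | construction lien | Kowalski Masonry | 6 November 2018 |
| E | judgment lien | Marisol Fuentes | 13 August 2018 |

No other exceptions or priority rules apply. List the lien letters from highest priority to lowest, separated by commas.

C, A, E, D, B

First, effective dates: B missed the 60-day window (183 days after the deed), so its recording date stands.
As an ad valorem tax lien, C is senior to every other lien.
Ordering the rest by effective date: A (16 June 2018), E (13 August 2018), D (6 November 2018), B (22 September 2019).
A is already junior to C, so the subordination agreement changes nothing.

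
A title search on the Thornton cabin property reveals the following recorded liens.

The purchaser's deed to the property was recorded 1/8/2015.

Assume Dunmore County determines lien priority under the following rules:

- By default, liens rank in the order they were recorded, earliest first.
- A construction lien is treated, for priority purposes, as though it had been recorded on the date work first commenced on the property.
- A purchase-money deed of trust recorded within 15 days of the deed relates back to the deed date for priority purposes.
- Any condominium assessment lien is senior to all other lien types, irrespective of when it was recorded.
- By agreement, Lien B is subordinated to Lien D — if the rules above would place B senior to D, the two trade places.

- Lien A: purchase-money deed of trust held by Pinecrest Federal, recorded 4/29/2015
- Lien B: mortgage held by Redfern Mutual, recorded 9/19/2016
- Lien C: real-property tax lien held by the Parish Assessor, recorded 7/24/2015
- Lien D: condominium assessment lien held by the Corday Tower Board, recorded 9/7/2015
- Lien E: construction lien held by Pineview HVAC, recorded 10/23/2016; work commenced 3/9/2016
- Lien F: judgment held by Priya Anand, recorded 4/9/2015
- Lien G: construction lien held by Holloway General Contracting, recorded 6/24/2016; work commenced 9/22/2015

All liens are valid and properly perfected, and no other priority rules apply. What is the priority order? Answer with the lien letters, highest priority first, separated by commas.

Effective dates: A was recorded 111 days after the deed, outside the 15-day window, so it keeps its recording date; E relates back to 3/9/2016 (work commenced); G relates back to 9/22/2015 (work commenced).
As a condominium assessment lien, D is senior to every other lien.
Among the remaining liens, by effective date: F (4/9/2015), A (4/29/2015), C (7/24/2015), G (9/22/2015), E (3/9/2016), B (9/19/2016).
Since B is not senior to D, the subordination leaves the order unchanged.

D, F, A, C, G, E, B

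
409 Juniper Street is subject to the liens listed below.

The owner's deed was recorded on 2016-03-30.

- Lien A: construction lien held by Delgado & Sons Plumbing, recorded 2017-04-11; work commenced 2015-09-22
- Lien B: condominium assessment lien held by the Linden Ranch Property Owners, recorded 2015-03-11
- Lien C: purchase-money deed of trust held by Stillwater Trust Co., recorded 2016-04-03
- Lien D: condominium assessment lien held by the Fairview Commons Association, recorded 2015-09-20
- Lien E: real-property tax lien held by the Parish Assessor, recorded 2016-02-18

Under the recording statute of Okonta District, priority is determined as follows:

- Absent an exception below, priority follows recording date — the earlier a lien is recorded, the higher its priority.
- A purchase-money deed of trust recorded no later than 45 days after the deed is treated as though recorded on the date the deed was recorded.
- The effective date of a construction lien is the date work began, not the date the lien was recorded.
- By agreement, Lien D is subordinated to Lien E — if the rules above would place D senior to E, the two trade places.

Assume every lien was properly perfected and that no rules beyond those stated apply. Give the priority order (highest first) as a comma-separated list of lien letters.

Effective dates: A relates back to 2015-09-22 (work commenced); C's effective date is the deed date, 2016-03-30.
Ordering by effective date: B (2015-03-11), D (2015-09-20), A (2015-09-22), E (2016-02-18), C (2016-03-30).
D is senior to E before the subordination, so the two trade places.

B, E, A, D, C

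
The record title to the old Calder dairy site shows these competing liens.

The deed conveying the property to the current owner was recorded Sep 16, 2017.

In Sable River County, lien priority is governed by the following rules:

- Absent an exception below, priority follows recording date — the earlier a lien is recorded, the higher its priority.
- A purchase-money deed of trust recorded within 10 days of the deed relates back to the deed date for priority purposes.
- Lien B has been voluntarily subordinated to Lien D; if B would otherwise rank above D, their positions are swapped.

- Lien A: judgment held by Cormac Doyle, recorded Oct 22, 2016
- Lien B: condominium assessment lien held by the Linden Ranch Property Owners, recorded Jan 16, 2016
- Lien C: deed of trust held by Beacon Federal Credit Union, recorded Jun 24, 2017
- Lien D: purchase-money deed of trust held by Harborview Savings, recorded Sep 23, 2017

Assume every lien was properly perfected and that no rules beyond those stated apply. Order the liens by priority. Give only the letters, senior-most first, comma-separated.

D, A, C, B

Effective dates after the stated exceptions: D relates back to the deed date Sep 16, 2017.
By effective date, earliest first: B (Jan 16, 2016), A (Oct 22, 2016), C (Jun 24, 2017), D (Sep 16, 2017).
B would otherwise be senior to D, so under the subordination agreement B and D exchange positions.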